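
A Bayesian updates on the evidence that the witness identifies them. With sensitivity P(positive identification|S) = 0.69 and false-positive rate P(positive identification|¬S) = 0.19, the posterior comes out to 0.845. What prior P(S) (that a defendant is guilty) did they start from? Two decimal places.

Bayes' rule in odds form gives O(S|E) = O(S)·[P(E|S)/P(E|¬S)], hence O(S) = O(S|E)/LR.
Posterior odds = 0.845/(1−0.845) = 5.4516. LR = 0.69/0.19 = 3.6316.
Prior odds = 5.4516/3.6316 = 1.5012, so P(S) = 1.5012/(1+1.5012) ≈ 0.60.

P(S) = 0.60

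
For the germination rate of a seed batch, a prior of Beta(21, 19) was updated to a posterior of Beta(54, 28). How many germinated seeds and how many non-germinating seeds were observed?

Under Beta–binomial conjugacy the posterior parameters are (α+s, β+f).
So s = 54 − 21 = 33 and f = 28 − 19 = 9.

33 germinated seeds and 9 non-germinating seeds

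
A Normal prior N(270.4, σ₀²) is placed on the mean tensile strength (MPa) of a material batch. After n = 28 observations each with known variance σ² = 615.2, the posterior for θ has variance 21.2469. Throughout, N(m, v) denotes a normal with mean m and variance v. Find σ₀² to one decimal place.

σ₀² = 644.3

Posterior precision equals prior precision plus data precision: 1/σ_n² = 1/σ₀² + n/σ².
So 1/σ₀² = 1/21.2469 − 28/615.2 = 0.047066 − 0.045514 = 0.001552.
Hence σ₀² = 1/0.001552 ≈ 644.3.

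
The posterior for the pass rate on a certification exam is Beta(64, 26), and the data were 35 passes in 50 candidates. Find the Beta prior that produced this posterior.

A Beta(α, β) prior with s successes and f failures in binomial data gives a Beta(α+s, β+f) posterior.
Subtract the data counts: 64−35=29, 26−15=11.

Beta(29, 11)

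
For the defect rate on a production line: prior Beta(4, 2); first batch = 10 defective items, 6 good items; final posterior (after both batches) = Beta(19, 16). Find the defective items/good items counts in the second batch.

5 defective items and 8 good items

Because Beta–binomial updating is additive in the counts, the combined data contributed (α_post−α_prior, β_post−β_prior) successes and failures.
Total across both batches: 19−4=15 defective items, 16−2=14 good items.
Subtract the first batch: 15−10=5 defective items and 14−6=8 good items.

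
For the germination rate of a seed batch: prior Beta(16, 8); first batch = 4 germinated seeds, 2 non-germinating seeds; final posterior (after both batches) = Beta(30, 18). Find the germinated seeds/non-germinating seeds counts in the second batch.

Because Beta–binomial updating is additive in the counts, the combined data contributed (α_post−α_prior, β_post−β_prior) successes and failures.
Total across both batches: 30−16=14 germinated seeds, 18−8=10 non-germinating seeds.
Subtract the first batch: 14−4=10 germinated seeds and 10−2=8 non-germinating seeds.

10 germinated seeds and 8 non-germinating seeds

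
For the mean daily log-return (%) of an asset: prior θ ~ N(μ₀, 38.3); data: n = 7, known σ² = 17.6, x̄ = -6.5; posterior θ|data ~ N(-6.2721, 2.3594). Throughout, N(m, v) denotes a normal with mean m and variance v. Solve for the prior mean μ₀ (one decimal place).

μ₀ = -2.8

The posterior mean is a precision-weighted average: μ_n = (τ₀μ₀ + τ_data·x̄)/(τ₀+τ_data), with τ₀=1/σ₀² and τ_data=n/σ².
Here τ₀ = 1/38.3 = 0.026110 and τ_data = 7/17.6 = 0.397727, so τ_n = 0.423837.
Rearranging for μ₀: μ₀ = (μ_n·τ_n − τ_data·x̄)/τ₀ = (-6.2721·0.423837 − 0.397727·-6.5) / 0.026110 = -0.073123/0.026110 ≈ -2.8.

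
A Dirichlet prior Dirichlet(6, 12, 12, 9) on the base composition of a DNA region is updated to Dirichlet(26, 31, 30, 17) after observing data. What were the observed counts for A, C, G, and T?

For a Dirichlet(α) prior with multinomial counts c, the posterior is Dirichlet(α + c) componentwise.
Counts are posterior − prior componentwise: 26−6=20, 31−12=19, 30−12=18, 17−9=8.

counts (20, 19, 18, 8)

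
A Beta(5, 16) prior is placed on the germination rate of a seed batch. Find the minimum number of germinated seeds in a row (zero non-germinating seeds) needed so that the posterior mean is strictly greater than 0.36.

k = 5

After k germinated seeds and 0 non-germinating seeds the posterior is Beta(5+k, 16), with mean (5+k)/(5+16+k).
Set (5+k)/(21+k) > 0.36 and solve: k > (0.36·21 − 5)/(1 − 0.36) = 4.000.
The smallest integer exceeding 4.000 is 5, and checking k=5: (10)/(26) = 0.3846 > 0.36.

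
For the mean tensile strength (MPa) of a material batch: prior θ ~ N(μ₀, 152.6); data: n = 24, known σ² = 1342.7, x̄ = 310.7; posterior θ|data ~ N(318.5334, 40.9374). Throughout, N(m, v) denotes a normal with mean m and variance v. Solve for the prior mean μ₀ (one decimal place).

With known observation variance, the Normal–Normal posterior has precision τ_n = τ₀ + n/σ² and mean μ_n = (τ₀μ₀ + (n/σ²)x̄)/τ_n.
Here τ₀ = 1/152.6 = 0.006553 and τ_data = 24/1342.7 = 0.017874, so τ_n = 0.024427.
Rearranging for μ₀: μ₀ = (μ_n·τ_n − τ_data·x̄)/τ₀ = (318.5334·0.024427 − 0.017874·310.7) / 0.006553 = 2.227364/0.006553 ≈ 339.9.

μ₀ = 339.9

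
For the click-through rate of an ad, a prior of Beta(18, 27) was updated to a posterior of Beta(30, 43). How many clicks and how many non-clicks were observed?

Beta is conjugate to the binomial likelihood: posterior = Beta(a+s, b+f).
Match parameters: s=30−18=12, f=43−27=16.

12 clicks and 16 non-clicks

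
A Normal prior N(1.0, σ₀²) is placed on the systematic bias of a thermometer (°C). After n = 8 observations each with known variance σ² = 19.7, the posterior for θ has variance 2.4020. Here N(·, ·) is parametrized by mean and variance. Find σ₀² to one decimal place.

σ₀² = 97.8

Posterior precision equals prior precision plus data precision: 1/σ_n² = 1/σ₀² + n/σ².
So 1/σ₀² = 1/2.4020 − 8/19.7 = 0.416320 − 0.406091 = 0.010229.
Hence σ₀² = 1/0.010229 ≈ 97.8.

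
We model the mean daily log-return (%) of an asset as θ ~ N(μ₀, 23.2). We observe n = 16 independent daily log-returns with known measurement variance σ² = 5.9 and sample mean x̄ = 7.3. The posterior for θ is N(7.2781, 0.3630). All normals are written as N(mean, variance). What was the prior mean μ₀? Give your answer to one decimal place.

μ₀ = 5.9

With known observation variance, the Normal–Normal posterior has precision τ_n = τ₀ + n/σ² and mean μ_n = (τ₀μ₀ + (n/σ²)x̄)/τ_n.
Here τ₀ = 1/23.2 = 0.043103 and τ_data = 16/5.9 = 2.711864, so τ_n = 2.754967.
Rearranging for μ₀: μ₀ = (μ_n·τ_n − τ_data·x̄)/τ₀ = (7.2781·2.754967 − 2.711864·7.3) / 0.043103 = 0.254318/0.043103 ≈ 5.9.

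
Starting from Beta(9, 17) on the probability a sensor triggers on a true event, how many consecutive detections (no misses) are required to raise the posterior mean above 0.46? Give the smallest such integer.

k = 6

After k detections and 0 misses the posterior is Beta(9+k, 17), with mean (9+k)/(9+17+k).
Set (9+k)/(26+k) > 0.46 and solve: k > (0.46·26 − 9)/(1 − 0.46) = 5.481.
The smallest integer exceeding 5.481 is 6, and checking k=6: (15)/(32) = 0.4688 > 0.46.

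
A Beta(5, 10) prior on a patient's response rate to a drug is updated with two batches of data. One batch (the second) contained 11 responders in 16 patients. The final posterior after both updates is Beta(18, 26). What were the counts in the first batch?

2 responders and 11 non-responders

Sequential conjugate updates are equivalent to a single update on the pooled data, so total successes = posterior α − prior α and total failures = posterior β − prior β.
Total across both batches: 18−5=13 responders, 26−10=16 non-responders.
Subtract the second batch: 13−11=2 responders and 16−5=11 non-responders.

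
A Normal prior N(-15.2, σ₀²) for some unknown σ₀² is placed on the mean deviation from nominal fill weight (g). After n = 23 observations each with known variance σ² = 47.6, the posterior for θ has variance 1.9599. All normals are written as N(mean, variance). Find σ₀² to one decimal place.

σ₀² = 37.0

For the Normal–Normal model with known σ², precisions add: τ_n = τ₀ + n/σ².
So 1/σ₀² = 1/1.9599 − 23/47.6 = 0.510230 − 0.483193 = 0.027037.
Hence σ₀² = 1/0.027037 ≈ 37.0.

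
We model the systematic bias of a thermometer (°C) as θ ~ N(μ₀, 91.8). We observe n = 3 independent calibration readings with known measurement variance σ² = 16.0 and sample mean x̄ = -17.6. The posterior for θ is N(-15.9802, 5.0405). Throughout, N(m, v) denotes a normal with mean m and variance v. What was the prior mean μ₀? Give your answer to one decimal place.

The posterior mean is a precision-weighted average: μ_n = (τ₀μ₀ + τ_data·x̄)/(τ₀+τ_data), with τ₀=1/σ₀² and τ_data=n/σ².
Here τ₀ = 1/91.8 = 0.010893 and τ_data = 3/16.0 = 0.187500, so τ_n = 0.198393.
Rearranging for μ₀: μ₀ = (μ_n·τ_n − τ_data·x̄)/τ₀ = (-15.9802·0.198393 − 0.187500·-17.6) / 0.010893 = 0.129640/0.010893 ≈ 11.9.

μ₀ = 11.9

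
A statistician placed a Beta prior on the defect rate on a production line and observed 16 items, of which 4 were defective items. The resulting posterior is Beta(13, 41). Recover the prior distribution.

Under Beta–binomial conjugacy the posterior parameters are (a+s, b+f).
Subtract the data counts: 13−4=9, 41−12=29.

Beta(9, 29)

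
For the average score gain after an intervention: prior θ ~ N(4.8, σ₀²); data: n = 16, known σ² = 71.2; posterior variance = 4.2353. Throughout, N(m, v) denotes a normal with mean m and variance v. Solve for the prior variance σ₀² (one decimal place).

Posterior precision equals prior precision plus data precision: 1/σ_n² = 1/σ₀² + n/σ².
So 1/σ₀² = 1/4.2353 − 16/71.2 = 0.236111 − 0.224719 = 0.011392.
Hence σ₀² = 1/0.011392 ≈ 87.8.

σ₀² = 87.8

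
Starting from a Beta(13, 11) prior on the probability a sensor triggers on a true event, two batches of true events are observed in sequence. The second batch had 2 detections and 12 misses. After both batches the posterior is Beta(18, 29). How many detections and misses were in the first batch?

Sequential conjugate updates are equivalent to a single update on the pooled data, so total successes = posterior α − prior α and total failures = posterior β − prior β.
Total across both batches: 18−13=5 detections, 29−11=18 misses.
Subtract the second batch: 5−2=3 detections and 18−12=6 misses.

3 detections and 6 misses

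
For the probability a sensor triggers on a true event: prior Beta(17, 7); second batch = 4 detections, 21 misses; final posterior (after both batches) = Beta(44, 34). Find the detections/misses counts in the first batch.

23 detections and 6 misses

Sequential conjugate updates are equivalent to a single update on the pooled data, so total successes = posterior α − prior α and total failures = posterior β − prior β.
Total across both batches: 44−17=27 detections, 34−7=27 misses.
Subtract the second batch: 27−4=23 detections and 27−21=6 misses.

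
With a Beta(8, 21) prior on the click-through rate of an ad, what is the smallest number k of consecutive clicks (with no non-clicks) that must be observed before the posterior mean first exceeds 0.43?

After k clicks and 0 non-clicks the posterior is Beta(8+k, 21), with mean (8+k)/(8+21+k).
Set (8+k)/(29+k) > 0.43 and solve: k > (0.43·29 − 8)/(1 − 0.43) = 7.842.
The smallest integer exceeding 7.842 is 8.

k = 8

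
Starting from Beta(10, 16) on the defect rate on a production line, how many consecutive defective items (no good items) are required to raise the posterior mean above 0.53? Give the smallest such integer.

After k defective items and 0 good items the posterior is Beta(10+k, 16), with mean (10+k)/(10+16+k).
Set (10+k)/(26+k) > 0.53 and solve: k > (0.53·26 − 10)/(1 − 0.53) = 8.043.
The smallest integer exceeding 8.043 is 9, and checking k=9: (19)/(35) = 0.5429 > 0.53.

k = 9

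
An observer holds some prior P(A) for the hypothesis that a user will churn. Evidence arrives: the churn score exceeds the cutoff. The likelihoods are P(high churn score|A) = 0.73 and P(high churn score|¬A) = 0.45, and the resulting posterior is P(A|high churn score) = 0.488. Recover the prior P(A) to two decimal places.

Bayes' rule in odds form gives O(A|E) = O(A)·[P(E|A)/P(E|¬A)], hence O(A) = O(A|E)/LR.
Posterior odds = 0.488/(1−0.488) = 0.9531. LR = 0.73/0.45 = 1.6222.
Prior odds = 0.9531/1.6222 = 0.5875, so P(A) = 0.5875/(1+0.5875) ≈ 0.37.

P(A) = 0.37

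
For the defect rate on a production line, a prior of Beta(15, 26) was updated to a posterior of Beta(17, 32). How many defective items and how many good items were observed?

A Beta(α, β) prior with s successes and f failures in binomial data gives a Beta(α+s, β+f) posterior.
Match parameters: s=17−15=2, f=32−26=6.

2 defective items and 6 good items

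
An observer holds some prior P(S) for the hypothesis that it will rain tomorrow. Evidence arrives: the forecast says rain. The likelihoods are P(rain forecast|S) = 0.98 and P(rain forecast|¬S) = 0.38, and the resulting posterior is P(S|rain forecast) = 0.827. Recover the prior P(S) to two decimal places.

P(S) = 0.65

Bayes' rule in odds form gives O(S|E) = O(S)·[P(E|S)/P(E|¬S)], hence O(S) = O(S|E)/LR.
Posterior odds = 0.827/(1−0.827) = 4.7803. LR = 0.98/0.38 = 2.5789.
Prior odds = 4.7803/2.5789 = 1.8536, so P(S) = 1.8536/(1+1.8536) ≈ 0.65.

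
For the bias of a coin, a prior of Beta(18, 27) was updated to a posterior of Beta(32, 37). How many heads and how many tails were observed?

14 heads and 10 tails

Beta is conjugate to the binomial likelihood: posterior = Beta(a+s, b+f).
So s = 32 − 18 = 14 and f = 37 − 27 = 10.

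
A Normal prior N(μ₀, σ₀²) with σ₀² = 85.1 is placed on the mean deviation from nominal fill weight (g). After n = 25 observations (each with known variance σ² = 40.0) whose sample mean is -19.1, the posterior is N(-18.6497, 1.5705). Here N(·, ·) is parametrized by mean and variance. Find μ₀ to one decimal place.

The posterior mean is a precision-weighted average: μ_n = (τ₀μ₀ + τ_data·x̄)/(τ₀+τ_data), with τ₀=1/σ₀² and τ_data=n/σ².
Here τ₀ = 1/85.1 = 0.011751 and τ_data = 25/40.0 = 0.625000, so τ_n = 0.636751.
Rearranging for μ₀: μ₀ = (μ_n·τ_n − τ_data·x̄)/τ₀ = (-18.6497·0.636751 − 0.625000·-19.1) / 0.011751 = 0.062285/0.011751 ≈ 5.3.

μ₀ = 5.3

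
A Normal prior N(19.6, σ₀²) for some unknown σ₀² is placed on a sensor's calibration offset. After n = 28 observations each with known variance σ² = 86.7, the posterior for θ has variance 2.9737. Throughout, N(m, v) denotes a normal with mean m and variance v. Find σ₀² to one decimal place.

Posterior precision equals prior precision plus data precision: 1/σ_n² = 1/σ₀² + n/σ².
So 1/σ₀² = 1/2.9737 − 28/86.7 = 0.336281 − 0.322953 = 0.013328.
Hence σ₀² = 1/0.013328 ≈ 75.0.

σ₀² = 75.0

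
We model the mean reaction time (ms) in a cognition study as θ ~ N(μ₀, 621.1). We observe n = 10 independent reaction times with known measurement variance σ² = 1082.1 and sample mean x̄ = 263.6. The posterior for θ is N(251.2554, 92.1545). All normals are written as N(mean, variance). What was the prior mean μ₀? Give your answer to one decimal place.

μ₀ = 180.4

With known observation variance, the Normal–Normal posterior has precision τ_n = τ₀ + n/σ² and mean μ_n = (τ₀μ₀ + (n/σ²)x̄)/τ_n.
Here τ₀ = 1/621.1 = 0.001610 and τ_data = 10/1082.1 = 0.009241, so τ_n = 0.010851.
Rearranging for μ₀: μ₀ = (μ_n·τ_n − τ_data·x̄)/τ₀ = (251.2554·0.010851 − 0.009241·263.6) / 0.001610 = 0.290445/0.001610 ≈ 180.4.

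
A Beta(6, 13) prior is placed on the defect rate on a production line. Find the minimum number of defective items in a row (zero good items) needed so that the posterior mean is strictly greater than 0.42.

After k defective items and 0 good items the posterior is Beta(6+k, 13), with mean (6+k)/(6+13+k).
Set (6+k)/(19+k) > 0.42 and solve: k > (0.42·19 − 6)/(1 − 0.42) = 3.414.
The smallest integer exceeding 3.414 is 4, and checking k=4: (10)/(23) = 0.4348 > 0.42.

k = 4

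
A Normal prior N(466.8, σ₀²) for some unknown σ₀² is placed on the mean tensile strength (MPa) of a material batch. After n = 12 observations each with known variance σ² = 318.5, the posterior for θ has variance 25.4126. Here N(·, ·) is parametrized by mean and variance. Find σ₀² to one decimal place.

σ₀² = 597.4

Posterior precision equals prior precision plus data precision: 1/σ_n² = 1/σ₀² + n/σ².
So 1/σ₀² = 1/25.4126 − 12/318.5 = 0.039351 − 0.037677 = 0.001674.
Hence σ₀² = 1/0.001674 ≈ 597.4.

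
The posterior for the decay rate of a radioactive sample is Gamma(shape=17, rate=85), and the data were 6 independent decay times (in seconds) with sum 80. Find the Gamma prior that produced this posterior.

For an exponential likelihood with a Gamma(α, β) prior on the rate, n observations with total T give posterior Gamma(α+n, β+T).
So α = 17 − 6 = 11 and β = 85 − 80 = 5.

Gamma(shape=11, rate=5)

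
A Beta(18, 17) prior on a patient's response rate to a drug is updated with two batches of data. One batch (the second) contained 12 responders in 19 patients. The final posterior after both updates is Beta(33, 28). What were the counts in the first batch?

Sequential conjugate updates are equivalent to a single update on the pooled data, so total successes = posterior α − prior α and total failures = posterior β − prior β.
Total across both batches: 33−18=15 responders, 28−17=11 non-responders.
Subtract the second batch: 15−12=3 responders and 11−7=4 non-responders.

3 responders and 4 non-responders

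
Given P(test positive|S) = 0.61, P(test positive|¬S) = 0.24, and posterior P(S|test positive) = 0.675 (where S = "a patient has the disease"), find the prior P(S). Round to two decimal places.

In odds form, posterior odds = prior odds × likelihood ratio, so prior odds = posterior odds ÷ LR.
Posterior odds = 0.675/(1−0.675) = 2.0769. LR = 0.61/0.24 = 2.5417.
Prior odds = 2.0769/2.5417 = 0.8171, so P(S) = 0.8171/(1+0.8171) ≈ 0.45.

P(S) = 0.45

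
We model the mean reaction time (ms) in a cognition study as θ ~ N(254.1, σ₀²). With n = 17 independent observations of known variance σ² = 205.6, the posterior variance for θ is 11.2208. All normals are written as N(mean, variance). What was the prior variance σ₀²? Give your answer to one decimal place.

σ₀² = 155.4

Posterior precision equals prior precision plus data precision: 1/σ_n² = 1/σ₀² + n/σ².
So 1/σ₀² = 1/11.2208 − 17/205.6 = 0.089120 − 0.082685 = 0.006435.
Hence σ₀² = 1/0.006435 ≈ 155.4.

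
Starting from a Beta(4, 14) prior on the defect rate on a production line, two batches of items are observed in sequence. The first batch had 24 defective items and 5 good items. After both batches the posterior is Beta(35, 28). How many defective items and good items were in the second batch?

Because Beta–binomial updating is additive in the counts, the combined data contributed (α_post−α_prior, β_post−β_prior) successes and failures.
Total across both batches: 35−4=31 defective items, 28−14=14 good items.
Subtract the first batch: 31−24=7 defective items and 14−5=9 good items.

7 defective items and 9 good items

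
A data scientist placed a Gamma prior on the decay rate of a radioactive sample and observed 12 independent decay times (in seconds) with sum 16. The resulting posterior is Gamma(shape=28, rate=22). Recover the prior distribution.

Gamma(shape=16, rate=6)

Gamma–exponential conjugacy: posterior shape = α + n, posterior rate = β + Σtᵢ.
So α = 28 − 12 = 16 and β = 22 − 16 = 6.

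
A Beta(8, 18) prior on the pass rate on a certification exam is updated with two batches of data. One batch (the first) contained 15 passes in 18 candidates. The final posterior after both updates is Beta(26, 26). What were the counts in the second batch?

3 passes and 5 failures

Sequential conjugate updates are equivalent to a single update on the pooled data, so total successes = posterior α − prior α and total failures = posterior β − prior β.
Total across both batches: 26−8=18 passes, 26−18=8 failures.
Subtract the first batch: 18−15=3 passes and 8−3=5 failures.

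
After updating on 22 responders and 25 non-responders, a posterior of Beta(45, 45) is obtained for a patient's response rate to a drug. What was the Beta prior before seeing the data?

Beta(23, 20)

Beta is conjugate to the binomial likelihood: posterior = Beta(α+s, β+f).
So α = 45 − 22 = 23 and β = 45 − 25 = 20.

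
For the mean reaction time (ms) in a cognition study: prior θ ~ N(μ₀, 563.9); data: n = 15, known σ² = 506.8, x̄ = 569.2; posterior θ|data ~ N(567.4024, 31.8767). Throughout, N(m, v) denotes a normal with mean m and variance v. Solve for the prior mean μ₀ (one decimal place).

The posterior mean is a precision-weighted average: μ_n = (τ₀μ₀ + τ_data·x̄)/(τ₀+τ_data), with τ₀=1/σ₀² and τ_data=n/σ².
Here τ₀ = 1/563.9 = 0.001773 and τ_data = 15/506.8 = 0.029597, so τ_n = 0.031370.
Rearranging for μ₀: μ₀ = (μ_n·τ_n − τ_data·x̄)/τ₀ = (567.4024·0.031370 − 0.029597·569.2) / 0.001773 = 0.952801/0.001773 ≈ 537.4.

μ₀ = 537.4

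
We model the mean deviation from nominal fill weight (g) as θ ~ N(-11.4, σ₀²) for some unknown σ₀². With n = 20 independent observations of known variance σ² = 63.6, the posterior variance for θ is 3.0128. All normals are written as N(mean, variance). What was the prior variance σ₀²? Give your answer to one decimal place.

σ₀² = 57.3

For the Normal–Normal model with known σ², precisions add: τ_n = τ₀ + n/σ².
So 1/σ₀² = 1/3.0128 − 20/63.6 = 0.331917 − 0.314465 = 0.017452.
Hence σ₀² = 1/0.017452 ≈ 57.3.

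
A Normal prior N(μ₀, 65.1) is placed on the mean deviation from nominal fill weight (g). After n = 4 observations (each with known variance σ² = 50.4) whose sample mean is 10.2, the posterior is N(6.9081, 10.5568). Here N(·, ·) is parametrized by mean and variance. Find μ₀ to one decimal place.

The posterior mean is a precision-weighted average: μ_n = (τ₀μ₀ + τ_data·x̄)/(τ₀+τ_data), with τ₀=1/σ₀² and τ_data=n/σ².
Here τ₀ = 1/65.1 = 0.015361 and τ_data = 4/50.4 = 0.079365, so τ_n = 0.094726.
Rearranging for μ₀: μ₀ = (μ_n·τ_n − τ_data·x̄)/τ₀ = (6.9081·0.094726 − 0.079365·10.2) / 0.015361 = -0.155146/0.015361 ≈ -10.1.

μ₀ = -10.1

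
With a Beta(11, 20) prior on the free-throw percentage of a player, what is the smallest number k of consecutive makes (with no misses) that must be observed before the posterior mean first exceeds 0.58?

k = 17

After k makes and 0 misses the posterior is Beta(11+k, 20), with mean (11+k)/(11+20+k).
Set (11+k)/(31+k) > 0.58 and solve: k > (0.58·31 − 11)/(1 − 0.58) = 16.619.
The smallest integer exceeding 16.619 is 17.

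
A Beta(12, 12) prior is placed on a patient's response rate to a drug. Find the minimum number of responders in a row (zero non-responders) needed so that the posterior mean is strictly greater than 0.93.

After k responders and 0 non-responders the posterior is Beta(12+k, 12), with mean (12+k)/(12+12+k).
Set (12+k)/(24+k) > 0.93 and solve: k > (0.93·24 − 12)/(1 − 0.93) = 147.429.
The smallest integer exceeding 147.429 is 148.

k = 148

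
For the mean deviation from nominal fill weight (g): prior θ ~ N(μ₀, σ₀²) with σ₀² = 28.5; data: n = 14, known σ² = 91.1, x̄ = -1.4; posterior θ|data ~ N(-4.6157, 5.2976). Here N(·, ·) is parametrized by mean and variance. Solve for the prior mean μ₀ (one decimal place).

With known observation variance, the Normal–Normal posterior has precision τ_n = τ₀ + n/σ² and mean μ_n = (τ₀μ₀ + (n/σ²)x̄)/τ_n.
Here τ₀ = 1/28.5 = 0.035088 and τ_data = 14/91.1 = 0.153677, so τ_n = 0.188765.
Rearranging for μ₀: μ₀ = (μ_n·τ_n − τ_data·x̄)/τ₀ = (-4.6157·0.188765 − 0.153677·-1.4) / 0.035088 = -0.656135/0.035088 ≈ -18.7.

μ₀ = -18.7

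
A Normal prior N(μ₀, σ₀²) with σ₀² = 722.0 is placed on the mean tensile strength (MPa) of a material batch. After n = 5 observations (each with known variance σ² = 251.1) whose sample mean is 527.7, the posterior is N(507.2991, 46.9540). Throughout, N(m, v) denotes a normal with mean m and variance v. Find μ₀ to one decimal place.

μ₀ = 214.0

With known observation variance, the Normal–Normal posterior has precision τ_n = τ₀ + n/σ² and mean μ_n = (τ₀μ₀ + (n/σ²)x̄)/τ_n.
Here τ₀ = 1/722.0 = 0.001385 and τ_data = 5/251.1 = 0.019912, so τ_n = 0.021297.
Rearranging for μ₀: μ₀ = (μ_n·τ_n − τ_data·x̄)/τ₀ = (507.2991·0.021297 − 0.019912·527.7) / 0.001385 = 0.296387/0.001385 ≈ 214.0.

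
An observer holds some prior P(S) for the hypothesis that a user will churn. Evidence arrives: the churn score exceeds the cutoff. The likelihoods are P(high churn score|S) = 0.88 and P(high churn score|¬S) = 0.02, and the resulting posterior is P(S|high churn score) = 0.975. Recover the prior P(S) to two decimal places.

P(S) = 0.47

In odds form, posterior odds = prior odds × likelihood ratio, so prior odds = posterior odds ÷ LR.
Posterior odds = 0.975/(1−0.975) = 39.0000. LR = 0.88/0.02 = 44.0000.
Prior odds = 39.0000/44.0000 = 0.8864, so P(S) = 0.8864/(1+0.8864) ≈ 0.47.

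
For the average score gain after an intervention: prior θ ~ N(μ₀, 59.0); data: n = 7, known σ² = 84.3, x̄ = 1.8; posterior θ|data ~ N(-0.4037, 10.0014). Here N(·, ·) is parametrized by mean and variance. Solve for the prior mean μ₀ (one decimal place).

μ₀ = -11.2

The posterior mean is a precision-weighted average: μ_n = (τ₀μ₀ + τ_data·x̄)/(τ₀+τ_data), with τ₀=1/σ₀² and τ_data=n/σ².
Here τ₀ = 1/59.0 = 0.016949 and τ_data = 7/84.3 = 0.083037, so τ_n = 0.099986.
Rearranging for μ₀: μ₀ = (μ_n·τ_n − τ_data·x̄)/τ₀ = (-0.4037·0.099986 − 0.083037·1.8) / 0.016949 = -0.189831/0.016949 ≈ -11.2.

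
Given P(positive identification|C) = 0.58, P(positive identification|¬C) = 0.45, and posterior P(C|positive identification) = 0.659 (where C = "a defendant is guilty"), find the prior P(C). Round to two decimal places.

P(C) = 0.60

Bayes' rule in odds form gives O(C|E) = O(C)·[P(E|C)/P(E|¬C)], hence O(C) = O(C|E)/LR.
Posterior odds = 0.659/(1−0.659) = 1.9326. LR = 0.58/0.45 = 1.2889.
Prior odds = 1.9326/1.2889 = 1.4994, so P(C) = 1.4994/(1+1.4994) ≈ 0.60.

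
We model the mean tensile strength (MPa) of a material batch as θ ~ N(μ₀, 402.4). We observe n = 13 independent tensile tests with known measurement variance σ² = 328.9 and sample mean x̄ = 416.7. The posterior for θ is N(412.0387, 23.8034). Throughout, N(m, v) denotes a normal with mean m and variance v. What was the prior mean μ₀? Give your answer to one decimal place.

μ₀ = 337.9

With known observation variance, the Normal–Normal posterior has precision τ_n = τ₀ + n/σ² and mean μ_n = (τ₀μ₀ + (n/σ²)x̄)/τ_n.
Here τ₀ = 1/402.4 = 0.002485 and τ_data = 13/328.9 = 0.039526, so τ_n = 0.042011.
Rearranging for μ₀: μ₀ = (μ_n·τ_n − τ_data·x̄)/τ₀ = (412.0387·0.042011 − 0.039526·416.7) / 0.002485 = 0.839674/0.002485 ≈ 337.9.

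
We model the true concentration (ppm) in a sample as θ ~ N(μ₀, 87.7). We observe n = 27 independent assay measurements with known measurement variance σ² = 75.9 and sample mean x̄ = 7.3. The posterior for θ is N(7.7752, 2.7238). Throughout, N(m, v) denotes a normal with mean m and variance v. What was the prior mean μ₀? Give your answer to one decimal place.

μ₀ = 22.6

With known observation variance, the Normal–Normal posterior has precision τ_n = τ₀ + n/σ² and mean μ_n = (τ₀μ₀ + (n/σ²)x̄)/τ_n.
Here τ₀ = 1/87.7 = 0.011403 and τ_data = 27/75.9 = 0.355731, so τ_n = 0.367134.
Rearranging for μ₀: μ₀ = (μ_n·τ_n − τ_data·x̄)/τ₀ = (7.7752·0.367134 − 0.355731·7.3) / 0.011403 = 0.257704/0.011403 ≈ 22.6.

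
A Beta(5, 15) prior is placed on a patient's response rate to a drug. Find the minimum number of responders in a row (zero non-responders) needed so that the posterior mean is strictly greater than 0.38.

k = 5

After k responders and 0 non-responders the posterior is Beta(5+k, 15), with mean (5+k)/(5+15+k).
Set (5+k)/(20+k) > 0.38 and solve: k > (0.38·20 − 5)/(1 − 0.38) = 4.194.
The smallest integer exceeding 4.194 is 5.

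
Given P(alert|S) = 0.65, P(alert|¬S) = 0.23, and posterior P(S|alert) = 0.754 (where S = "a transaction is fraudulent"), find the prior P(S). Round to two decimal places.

In odds form, posterior odds = prior odds × likelihood ratio, so prior odds = posterior odds ÷ LR.
Posterior odds = 0.754/(1−0.754) = 3.0650. LR = 0.65/0.23 = 2.8261.
Prior odds = 3.0650/2.8261 = 1.0845, so P(S) = 1.0845/(1+1.0845) ≈ 0.52.

P(S) = 0.52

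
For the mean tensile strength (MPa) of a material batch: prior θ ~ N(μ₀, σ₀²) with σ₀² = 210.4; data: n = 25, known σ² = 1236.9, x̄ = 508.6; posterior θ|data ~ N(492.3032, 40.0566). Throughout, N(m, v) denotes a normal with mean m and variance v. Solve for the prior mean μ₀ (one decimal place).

The posterior mean is a precision-weighted average: μ_n = (τ₀μ₀ + τ_data·x̄)/(τ₀+τ_data), with τ₀=1/σ₀² and τ_data=n/σ².
Here τ₀ = 1/210.4 = 0.004753 and τ_data = 25/1236.9 = 0.020212, so τ_n = 0.024965.
Rearranging for μ₀: μ₀ = (μ_n·τ_n − τ_data·x̄)/τ₀ = (492.3032·0.024965 − 0.020212·508.6) / 0.004753 = 2.010526/0.004753 ≈ 423.0.

μ₀ = 423.0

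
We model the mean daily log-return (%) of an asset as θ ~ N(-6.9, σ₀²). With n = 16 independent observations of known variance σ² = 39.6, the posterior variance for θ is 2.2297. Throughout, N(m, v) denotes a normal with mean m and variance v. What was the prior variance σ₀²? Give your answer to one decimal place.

σ₀² = 22.5

For the Normal–Normal model with known σ², precisions add: τ_n = τ₀ + n/σ².
So 1/σ₀² = 1/2.2297 − 16/39.6 = 0.448491 − 0.404040 = 0.044451.
Hence σ₀² = 1/0.044451 ≈ 22.5.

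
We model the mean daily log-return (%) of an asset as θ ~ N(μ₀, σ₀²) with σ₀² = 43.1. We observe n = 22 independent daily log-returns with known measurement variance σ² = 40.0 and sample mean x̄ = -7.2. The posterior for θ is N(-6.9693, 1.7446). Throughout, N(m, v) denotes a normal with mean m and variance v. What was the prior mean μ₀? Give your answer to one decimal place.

With known observation variance, the Normal–Normal posterior has precision τ_n = τ₀ + n/σ² and mean μ_n = (τ₀μ₀ + (n/σ²)x̄)/τ_n.
Here τ₀ = 1/43.1 = 0.023202 and τ_data = 22/40.0 = 0.550000, so τ_n = 0.573202.
Rearranging for μ₀: μ₀ = (μ_n·τ_n − τ_data·x̄)/τ₀ = (-6.9693·0.573202 − 0.550000·-7.2) / 0.023202 = -0.034817/0.023202 ≈ -1.5.

μ₀ = -1.5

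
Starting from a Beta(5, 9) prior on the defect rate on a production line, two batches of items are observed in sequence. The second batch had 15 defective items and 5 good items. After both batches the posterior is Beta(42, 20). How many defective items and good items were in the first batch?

22 defective items and 6 good items

Because Beta–binomial updating is additive in the counts, the combined data contributed (α_post−α_prior, β_post−β_prior) successes and failures.
Total across both batches: 42−5=37 defective items, 20−9=11 good items.
Subtract the second batch: 37−15=22 defective items and 11−5=6 good items.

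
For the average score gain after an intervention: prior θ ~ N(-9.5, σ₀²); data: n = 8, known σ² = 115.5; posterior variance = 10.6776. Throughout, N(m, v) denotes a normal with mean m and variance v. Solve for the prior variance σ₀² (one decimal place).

σ₀² = 41.0

For the Normal–Normal model with known σ², precisions add: τ_n = τ₀ + n/σ².
So 1/σ₀² = 1/10.6776 − 8/115.5 = 0.093654 − 0.069264 = 0.024390.
Hence σ₀² = 1/0.024390 ≈ 41.0.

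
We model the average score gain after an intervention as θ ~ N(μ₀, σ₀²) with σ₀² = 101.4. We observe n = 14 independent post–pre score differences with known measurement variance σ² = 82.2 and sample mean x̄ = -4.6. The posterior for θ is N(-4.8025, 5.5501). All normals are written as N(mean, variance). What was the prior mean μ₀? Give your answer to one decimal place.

With known observation variance, the Normal–Normal posterior has precision τ_n = τ₀ + n/σ² and mean μ_n = (τ₀μ₀ + (n/σ²)x̄)/τ_n.
Here τ₀ = 1/101.4 = 0.009862 and τ_data = 14/82.2 = 0.170316, so τ_n = 0.180178.
Rearranging for μ₀: μ₀ = (μ_n·τ_n − τ_data·x̄)/τ₀ = (-4.8025·0.180178 − 0.170316·-4.6) / 0.009862 = -0.081851/0.009862 ≈ -8.3.

μ₀ = -8.3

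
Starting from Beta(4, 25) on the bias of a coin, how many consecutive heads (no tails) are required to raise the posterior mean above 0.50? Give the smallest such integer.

After k heads and 0 tails the posterior is Beta(4+k, 25), with mean (4+k)/(4+25+k).
Set (4+k)/(29+k) > 0.50 and solve: k > (0.50·29 − 4)/(1 − 0.50) = 21.000.
The smallest integer exceeding 21.000 is 22.

k = 22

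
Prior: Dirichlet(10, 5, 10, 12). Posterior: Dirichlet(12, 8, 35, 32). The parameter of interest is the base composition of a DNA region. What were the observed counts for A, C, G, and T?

For a Dirichlet(α) prior with multinomial counts c, the posterior is Dirichlet(α + c) componentwise.
Counts are posterior − prior componentwise: 12−10=2, 8−5=3, 35−10=25, 32−12=20.

counts (2, 3, 25, 20)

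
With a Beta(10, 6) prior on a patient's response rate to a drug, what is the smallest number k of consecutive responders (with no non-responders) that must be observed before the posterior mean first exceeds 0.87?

After k responders and 0 non-responders the posterior is Beta(10+k, 6), with mean (10+k)/(10+6+k).
Set (10+k)/(16+k) > 0.87 and solve: k > (0.87·16 − 10)/(1 − 0.87) = 30.154.
The smallest integer exceeding 30.154 is 31, and checking k=31: (41)/(47) = 0.8723 > 0.87.

k = 31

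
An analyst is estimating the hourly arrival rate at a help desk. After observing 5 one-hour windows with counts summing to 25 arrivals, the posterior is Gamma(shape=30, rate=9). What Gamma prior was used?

Gamma–Poisson conjugacy: posterior shape = α + Σxᵢ, posterior rate = β + n.
So α = 30 − 25 = 5 and β = 9 − 5 = 4.

Gamma(shape=5, rate=4)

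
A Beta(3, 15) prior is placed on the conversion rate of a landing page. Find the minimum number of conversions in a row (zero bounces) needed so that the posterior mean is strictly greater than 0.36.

k = 6

After k conversions and 0 bounces the posterior is Beta(3+k, 15), with mean (3+k)/(3+15+k).
Set (3+k)/(18+k) > 0.36 and solve: k > (0.36·18 − 3)/(1 − 0.36) = 5.438.
The smallest integer exceeding 5.438 is 6.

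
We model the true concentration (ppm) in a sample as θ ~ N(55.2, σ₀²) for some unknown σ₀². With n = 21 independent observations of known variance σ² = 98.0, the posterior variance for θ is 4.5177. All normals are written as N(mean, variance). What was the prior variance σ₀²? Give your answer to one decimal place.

Posterior precision equals prior precision plus data precision: 1/σ_n² = 1/σ₀² + n/σ².
So 1/σ₀² = 1/4.5177 − 21/98.0 = 0.221352 − 0.214286 = 0.007066.
Hence σ₀² = 1/0.007066 ≈ 141.5.

σ₀² = 141.5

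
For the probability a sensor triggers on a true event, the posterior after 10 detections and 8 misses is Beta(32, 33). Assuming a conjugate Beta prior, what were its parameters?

Beta is conjugate to the binomial likelihood: posterior = Beta(α+s, β+f).
Subtract the data counts: 32−10=22, 33−8=25.

Beta(22, 25)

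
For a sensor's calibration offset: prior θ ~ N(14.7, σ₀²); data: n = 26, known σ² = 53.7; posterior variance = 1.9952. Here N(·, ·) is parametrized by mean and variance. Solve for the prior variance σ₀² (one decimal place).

σ₀² = 58.7

For the Normal–Normal model with known σ², precisions add: τ_n = τ₀ + n/σ².
So 1/σ₀² = 1/1.9952 − 26/53.7 = 0.501203 − 0.484171 = 0.017032.
Hence σ₀² = 1/0.017032 ≈ 58.7.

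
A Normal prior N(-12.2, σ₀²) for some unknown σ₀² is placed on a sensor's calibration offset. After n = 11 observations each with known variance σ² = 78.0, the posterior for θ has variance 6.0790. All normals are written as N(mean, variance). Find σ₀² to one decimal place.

σ₀² = 42.6

Posterior precision equals prior precision plus data precision: 1/σ_n² = 1/σ₀² + n/σ².
So 1/σ₀² = 1/6.0790 − 11/78.0 = 0.164501 − 0.141026 = 0.023475.
Hence σ₀² = 1/0.023475 ≈ 42.6.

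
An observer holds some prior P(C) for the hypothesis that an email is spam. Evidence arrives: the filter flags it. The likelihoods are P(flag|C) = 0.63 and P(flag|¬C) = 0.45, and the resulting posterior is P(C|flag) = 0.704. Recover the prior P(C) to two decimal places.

P(C) = 0.63

In odds form, posterior odds = prior odds × likelihood ratio, so prior odds = posterior odds ÷ LR.
Posterior odds = 0.704/(1−0.704) = 2.3784. LR = 0.63/0.45 = 1.4000.
Prior odds = 2.3784/1.4000 = 1.6989, so P(C) = 1.6989/(1+1.6989) ≈ 0.63.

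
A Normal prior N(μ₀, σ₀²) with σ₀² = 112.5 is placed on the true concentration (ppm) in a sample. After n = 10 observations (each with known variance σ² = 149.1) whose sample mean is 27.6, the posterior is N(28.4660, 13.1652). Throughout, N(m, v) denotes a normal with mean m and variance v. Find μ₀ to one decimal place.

μ₀ = 35.0

The posterior mean is a precision-weighted average: μ_n = (τ₀μ₀ + τ_data·x̄)/(τ₀+τ_data), with τ₀=1/σ₀² and τ_data=n/σ².
Here τ₀ = 1/112.5 = 0.008889 and τ_data = 10/149.1 = 0.067069, so τ_n = 0.075958.
Rearranging for μ₀: μ₀ = (μ_n·τ_n − τ_data·x̄)/τ₀ = (28.4660·0.075958 − 0.067069·27.6) / 0.008889 = 0.311116/0.008889 ≈ 35.0.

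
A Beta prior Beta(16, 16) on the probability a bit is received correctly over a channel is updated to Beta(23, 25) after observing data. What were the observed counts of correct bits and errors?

7 correct bits and 9 errors

A Beta(α, β) prior with s successes and f failures in binomial data gives a Beta(α+s, β+f) posterior.
Match parameters: s=23−16=7, f=25−16=9.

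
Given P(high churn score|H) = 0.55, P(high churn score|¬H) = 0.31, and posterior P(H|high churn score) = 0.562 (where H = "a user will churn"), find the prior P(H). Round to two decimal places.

P(H) = 0.42

In odds form, posterior odds = prior odds × likelihood ratio, so prior odds = posterior odds ÷ LR.
Posterior odds = 0.562/(1−0.562) = 1.2831. LR = 0.55/0.31 = 1.7742.
Prior odds = 1.2831/1.7742 = 0.7232, so P(H) = 0.7232/(1+0.7232) ≈ 0.42.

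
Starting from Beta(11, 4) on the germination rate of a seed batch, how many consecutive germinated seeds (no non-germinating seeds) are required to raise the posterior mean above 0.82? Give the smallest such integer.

k = 8

After k germinated seeds and 0 non-germinating seeds the posterior is Beta(11+k, 4), with mean (11+k)/(11+4+k).
Set (11+k)/(15+k) > 0.82 and solve: k > (0.82·15 − 11)/(1 − 0.82) = 7.222.
The smallest integer exceeding 7.222 is 8, and checking k=8: (19)/(23) = 0.8261 > 0.82.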